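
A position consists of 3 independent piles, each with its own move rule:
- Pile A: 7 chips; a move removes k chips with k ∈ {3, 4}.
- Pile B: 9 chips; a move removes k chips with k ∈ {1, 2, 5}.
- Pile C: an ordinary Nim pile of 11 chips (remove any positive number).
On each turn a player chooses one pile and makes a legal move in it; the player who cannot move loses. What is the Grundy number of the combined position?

Build the Grundy sequence for pile A with g(k) = mex{g(k−s) : s ∈ {3, 4}, s ≤ k}:
g(0) = mex{} = 0
g(1) = mex{} = 0
g(2) = mex{} = 0
g(3) = mex{0} = 1
g(4) = mex{0} = 1
g(5) = mex{0} = 1
g(6) = mex{0,1} = 2
g(7) = mex{1} = 0
So g(7) = 0.
Grundy values for pile B (subtraction set {1, 2, 5}):
k:     0  1  2  3  4  5  6  7  8  9
g(k):  0  1  2  0  1  2  0  1  2  0
So g(9) = 0.
Pile C is a plain Nim pile of size 11, so its Grundy value is 11.
The value of a disjunctive sum is the nim-sum of the parts.
Combined value = 0 XOR 0 XOR 11 = 11.

11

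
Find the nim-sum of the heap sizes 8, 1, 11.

Compute the nim-sum pairwise:
8 ^ 1 = 9
9 ^ 11 = 2

2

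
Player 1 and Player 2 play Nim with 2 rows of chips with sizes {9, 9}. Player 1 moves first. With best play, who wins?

Compute the nim-sum pairwise:
9 ^ 9 = 0
The nim-sum is 0, so this is a P-position: the player to move is in a losing position under optimal play; Player 1 is about to move from it and so loses — Player 2 wins.

Player 2 wins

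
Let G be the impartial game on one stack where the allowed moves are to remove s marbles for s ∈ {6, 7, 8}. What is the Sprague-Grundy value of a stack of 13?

Grundy values for subtraction set {6, 7, 8}:
g(0) = mex{} = 0
g(1) = mex{} = 0
g(2) = mex{} = 0
g(3) = mex{} = 0
g(4) = mex{} = 0
g(5) = mex{} = 0
g(6) = mex{0} = 1
g(7) = mex{0} = 1
g(8) = mex{0} = 1
g(9) = mex{0} = 1
g(10) = mex{0} = 1
g(11) = mex{0} = 1
g(12) = mex{0,1} = 2
g(13) = mex{0,1} = 2
So g(13) = 2.

2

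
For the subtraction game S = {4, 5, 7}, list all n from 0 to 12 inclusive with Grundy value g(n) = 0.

Compute g(0), g(1), … for moves {4, 5, 7}:
k:     0  1  2  3  4  5  6  7  8  9 10 11 12
g(k):  0  0  0  0  1  1  1  1  2  2  2  0  0
The P-positions (g = 0) in 0..12 are 0, 1, 2, 3, 11, 12.

0, 1, 2, 3, 11, 12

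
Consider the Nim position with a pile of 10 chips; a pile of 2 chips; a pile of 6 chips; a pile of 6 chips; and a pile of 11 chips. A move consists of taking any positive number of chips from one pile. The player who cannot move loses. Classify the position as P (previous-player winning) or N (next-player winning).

Nim-sum: 10 ⊕ 2 ⊕ 6 ⊕ 6 ⊕ 11 = 3.
The nim-sum is 3 ≠ 0, so this is an N-position: the player to move can win.

N-position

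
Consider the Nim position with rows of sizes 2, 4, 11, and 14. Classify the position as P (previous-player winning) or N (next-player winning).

Nim-sum: 2 ⊕ 4 ⊕ 11 ⊕ 14 = 3.
The nim-sum is 3 ≠ 0, so this is an N-position: the player to move can win.

N-position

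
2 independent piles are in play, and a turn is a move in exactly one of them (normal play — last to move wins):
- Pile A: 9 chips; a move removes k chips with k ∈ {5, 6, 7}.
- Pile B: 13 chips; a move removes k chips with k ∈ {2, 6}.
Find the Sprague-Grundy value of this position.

Build the Grundy sequence for pile A with g(k) = mex{g(k−s) : s ∈ {5, 6, 7}, s ≤ k}:
k:     0  1  2  3  4  5  6  7  8  9
g(k):  0  0  0  0  0  1  1  1  1  1
So g(9) = 1.
Grundy values for pile B (subtraction set {2, 6}):
g(0) = mex{} = 0
g(1) = mex{} = 0
g(2) = mex{0} = 1
g(3) = mex{0} = 1
g(4) = mex{1} = 0
g(5) = mex{1} = 0
g(6) = mex{0} = 1
g(7) = mex{0} = 1
g(8) = mex{1} = 0
g(9) = mex{1} = 0
g(10) = mex{0} = 1
g(11) = mex{0} = 1
g(12) = mex{1} = 0
g(13) = mex{1} = 0
So g(13) = 0.
By the Sprague-Grundy theorem, the Grundy value of a sum of independent games is the XOR of the component values.
Combined value = 1 XOR 0 = 1.

1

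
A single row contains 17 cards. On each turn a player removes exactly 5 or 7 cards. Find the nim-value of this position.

Grundy values for subtraction set {5, 7}:
k:     0  1  2  3  4  5  6  7  8  9 10 11 12 13 14 15 16 17
g(k):  0  0  0  0  0  1  1  1  1  1  2  2  0  0  0  0  0  1
So g(17) = 1.

1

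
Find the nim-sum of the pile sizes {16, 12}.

28

Compute the nim-sum pairwise:
16 ⊕ 12 = 28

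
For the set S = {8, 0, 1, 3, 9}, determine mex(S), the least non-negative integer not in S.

2

The values 0, 1 are all present; 2 is the first non-negative integer missing from the set.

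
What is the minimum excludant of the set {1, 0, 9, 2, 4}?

The values 0, 1, 2 are all present; 3 is the first non-negative integer missing from the set.

3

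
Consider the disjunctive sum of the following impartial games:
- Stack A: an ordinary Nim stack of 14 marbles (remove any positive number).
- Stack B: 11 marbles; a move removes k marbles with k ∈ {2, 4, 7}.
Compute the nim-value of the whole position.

Stack A is a plain Nim stack of size 14, so its Grundy value is 14.
Build the Grundy sequence for stack B with g(k) = mex{g(k−s) : s ∈ {2, 4, 7}, s ≤ k}:
k:     0  1  2  3  4  5  6  7  8  9 10 11
g(k):  0  0  1  1  2  2  0  3  1  0  2  1
So g(11) = 1.
The value of a disjunctive sum is the nim-sum of the parts.
Combined value = 14 ⊕ 1 = 15.

15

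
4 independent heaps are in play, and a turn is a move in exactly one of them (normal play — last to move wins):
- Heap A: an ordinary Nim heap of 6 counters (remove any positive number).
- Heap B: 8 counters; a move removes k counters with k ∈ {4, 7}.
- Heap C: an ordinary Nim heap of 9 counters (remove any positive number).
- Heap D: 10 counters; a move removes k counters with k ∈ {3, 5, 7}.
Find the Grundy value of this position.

13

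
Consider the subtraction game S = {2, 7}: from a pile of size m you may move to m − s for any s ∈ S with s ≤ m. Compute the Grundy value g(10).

0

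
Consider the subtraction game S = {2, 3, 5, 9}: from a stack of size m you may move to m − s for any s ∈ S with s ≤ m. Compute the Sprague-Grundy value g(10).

1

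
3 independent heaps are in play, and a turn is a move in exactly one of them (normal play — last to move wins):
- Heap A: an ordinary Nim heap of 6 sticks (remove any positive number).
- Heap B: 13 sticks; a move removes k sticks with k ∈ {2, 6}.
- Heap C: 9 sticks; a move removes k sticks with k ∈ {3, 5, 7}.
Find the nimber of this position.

5

Heap A is a plain Nim heap of size 6, so its Grundy value is 6.
Grundy values for heap B (subtraction set {2, 6}):
k:     0  1  2  3  4  5  6  7  8  9 10 11 12 13
g(k):  0  0  1  1  0  0  1  1  0  0  1  1  0  0
So g(13) = 0.
Build the Grundy sequence for heap C with g(k) = mex{g(k−s) : s ∈ {3, 5, 7}, s ≤ k}:
g(0) = mex{} = 0
g(1) = mex{} = 0
g(2) = mex{} = 0
g(3) = mex{0} = 1
g(4) = mex{0} = 1
g(5) = mex{0} = 1
g(6) = mex{0,1} = 2
g(7) = mex{0,1} = 2
g(8) = mex{0,1} = 2
g(9) = mex{0,1,2} = 3
So g(9) = 3.
The value of a disjunctive sum is the nim-sum of the parts.
Combined value = 6 ⊕ 0 ⊕ 3 = 5.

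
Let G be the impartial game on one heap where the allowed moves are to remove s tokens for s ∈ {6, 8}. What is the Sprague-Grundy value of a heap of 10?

Build the Grundy sequence with g(k) = mex{g(k−s) : s ∈ {6, 8}, s ≤ k}:
k:     0  1  2  3  4  5  6  7  8  9 10
g(k):  0  0  0  0  0  0  1  1  1  1  1
So g(10) = 1.

1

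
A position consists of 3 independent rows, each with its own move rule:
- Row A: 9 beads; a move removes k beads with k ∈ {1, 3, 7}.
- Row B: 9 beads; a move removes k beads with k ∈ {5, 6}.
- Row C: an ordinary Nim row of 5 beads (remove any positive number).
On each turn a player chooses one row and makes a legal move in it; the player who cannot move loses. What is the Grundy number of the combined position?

Grundy values for row A (subtraction set {1, 3, 7}):
k:     0  1  2  3  4  5  6  7  8  9
g(k):  0  1  0  1  0  1  0  1  0  1
So g(9) = 1.
Grundy values for row B (subtraction set {5, 6}):
g(0) = mex{} = 0
g(1) = mex{} = 0
g(2) = mex{} = 0
g(3) = mex{} = 0
g(4) = mex{} = 0
g(5) = mex{0} = 1
g(6) = mex{0} = 1
g(7) = mex{0} = 1
g(8) = mex{0} = 1
g(9) = mex{0} = 1
So g(9) = 1.
Row C is a plain Nim row of size 5, so its Grundy value is 5.
By the Sprague-Grundy theorem, the Grundy value of a sum of independent games is the XOR of the component values.
Combined value = 1 XOR 1 XOR 5 = 5.

5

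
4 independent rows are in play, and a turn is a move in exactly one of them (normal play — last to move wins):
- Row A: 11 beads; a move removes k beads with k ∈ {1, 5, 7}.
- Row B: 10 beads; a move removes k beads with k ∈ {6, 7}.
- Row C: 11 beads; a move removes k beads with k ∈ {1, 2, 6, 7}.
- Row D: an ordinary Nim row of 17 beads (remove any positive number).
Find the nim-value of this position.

17

For row A, compute g(0), g(1), … with moves {1, 5, 7}:
g(0) = mex{} = 0
g(1) = mex{0} = 1
g(2) = mex{1} = 0
g(3) = mex{0} = 1
g(4) = mex{1} = 0
g(5) = mex{0} = 1
g(6) = mex{1} = 0
g(7) = mex{0} = 1
g(8) = mex{1} = 0
g(9) = mex{0} = 1
g(10) = mex{1} = 0
g(11) = mex{0} = 1
So g(11) = 1.
Grundy values for row B (subtraction set {6, 7}):
k:     0  1  2  3  4  5  6  7  8  9 10
g(k):  0  0  0  0  0  0  1  1  1  1  1
So g(10) = 1.
Build the Grundy sequence for row C with g(k) = mex{g(k−s) : s ∈ {1, 2, 6, 7}, s ≤ k}:
g(0) = mex{} = 0
g(1) = mex{0} = 1
g(2) = mex{0,1} = 2
g(3) = mex{1,2} = 0
g(4) = mex{0,2} = 1
g(5) = mex{0,1} = 2
g(6) = mex{0,1,2} = 3
g(7) = mex{0,1,2,3} = 4
g(8) = mex{1,2,3,4} = 0
g(9) = mex{0,2,4} = 1
g(10) = mex{0,1} = 2
g(11) = mex{1,2} = 0
So g(11) = 0.
Row D is a plain Nim row of size 17, so its Grundy value is 17.
The value of a disjunctive sum is the nim-sum of the parts.
Combined value = 1 XOR 1 XOR 0 XOR 17 = 17.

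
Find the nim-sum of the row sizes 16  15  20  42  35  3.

Nim-sum: 16 XOR 15 XOR 20 XOR 42 XOR 35 XOR 3 = 1.

1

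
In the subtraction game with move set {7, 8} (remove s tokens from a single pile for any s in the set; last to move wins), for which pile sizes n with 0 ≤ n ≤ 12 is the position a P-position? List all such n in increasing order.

Build the Grundy sequence with g(k) = mex{g(k−s) : s ∈ {7, 8}, s ≤ k}:
g(0) = mex{} = 0
g(1) = mex{} = 0
g(2) = mex{} = 0
g(3) = mex{} = 0
g(4) = mex{} = 0
g(5) = mex{} = 0
g(6) = mex{} = 0
g(7) = mex{0} = 1
g(8) = mex{0} = 1
g(9) = mex{0} = 1
g(10) = mex{0} = 1
g(11) = mex{0} = 1
g(12) = mex{0} = 1
The P-positions (g = 0) in 0..12 are 0, 1, 2, 3, 4, 5, 6.

0, 1, 2, 3, 4, 5, 6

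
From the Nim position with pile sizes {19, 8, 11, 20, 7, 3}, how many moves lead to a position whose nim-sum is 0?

0

Bitwise XOR of the heap sizes:
  10011  (19)
  01000  (8)
  01011  (11)
  10100  (20)
  00111  (7)
  00011  (3)
  -----
  00000  (0)
The nim-sum is already 0, so every move leaves a nonzero nim-sum — there are no winning moves.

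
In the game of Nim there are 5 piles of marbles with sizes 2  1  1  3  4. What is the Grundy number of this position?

Compute the nim-sum pairwise:
2 XOR 1 = 3
3 XOR 1 = 2
2 XOR 3 = 1
1 XOR 4 = 5

5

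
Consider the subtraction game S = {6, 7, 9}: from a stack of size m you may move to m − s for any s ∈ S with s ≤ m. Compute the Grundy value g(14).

2

Compute g(0), g(1), … for moves {6, 7, 9}:
g(0) = mex{} = 0
g(1) = mex{} = 0
g(2) = mex{} = 0
g(3) = mex{} = 0
g(4) = mex{} = 0
g(5) = mex{} = 0
g(6) = mex{0} = 1
g(7) = mex{0} = 1
g(8) = mex{0} = 1
g(9) = mex{0} = 1
g(10) = mex{0} = 1
g(11) = mex{0} = 1
g(12) = mex{0,1} = 2
g(13) = mex{0,1} = 2
g(14) = mex{0,1} = 2
So g(14) = 2.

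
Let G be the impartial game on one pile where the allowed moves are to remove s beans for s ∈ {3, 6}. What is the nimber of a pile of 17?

Grundy values for subtraction set {3, 6}:
k:     0  1  2  3  4  5  6  7  8  9 10 11 12 13 14 15 16 17
g(k):  0  0  0  1  1  1  2  2  2  0  0  0  1  1  1  2  2  2
So g(17) = 2.

2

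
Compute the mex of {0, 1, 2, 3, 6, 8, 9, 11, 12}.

4

The values 0, 1, 2, 3 are all present; 4 is the first non-negative integer missing from the set.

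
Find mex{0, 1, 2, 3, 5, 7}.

The values 0, 1, 2, 3 are all present; 4 is the first non-negative integer missing from the set.

4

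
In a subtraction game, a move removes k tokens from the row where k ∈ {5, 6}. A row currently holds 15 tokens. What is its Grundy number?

Compute g(0), g(1), … for moves {5, 6}:
k:     0  1  2  3  4  5  6  7  8  9 10 11 12 13 14 15
g(k):  0  0  0  0  0  1  1  1  1  1  2  0  0  0  0  0
So g(15) = 0.

0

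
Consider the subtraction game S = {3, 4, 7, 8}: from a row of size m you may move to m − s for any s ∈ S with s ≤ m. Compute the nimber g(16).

1

Grundy values for subtraction set {3, 4, 7, 8}:
k:     0  1  2  3  4  5  6  7  8  9 10 11 12 13 14 15 16
g(k):  0  0  0  1  1  1  2  2  2  3  3  0  0  0  1  1  1
So g(16) = 1.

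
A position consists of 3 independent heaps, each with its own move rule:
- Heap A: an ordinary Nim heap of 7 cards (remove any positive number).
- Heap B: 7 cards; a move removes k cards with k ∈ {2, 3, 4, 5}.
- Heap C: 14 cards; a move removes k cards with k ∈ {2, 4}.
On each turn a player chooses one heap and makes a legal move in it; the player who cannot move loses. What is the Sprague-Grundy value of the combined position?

6

Heap A is a plain Nim heap of size 7, so its Grundy value is 7.
For heap B, compute g(0), g(1), … with moves {2, 3, 4, 5}:
g(0) = mex{} = 0
g(1) = mex{} = 0
g(2) = mex{0} = 1
g(3) = mex{0} = 1
g(4) = mex{0,1} = 2
g(5) = mex{0,1} = 2
g(6) = mex{0,1,2} = 3
g(7) = mex{1,2} = 0
So g(7) = 0.
For heap C, compute g(0), g(1), … with moves {2, 4}:
k:     0  1  2  3  4  5  6  7  8  9 10 11 12 13 14
g(k):  0  0  1  1  2  2  0  0  1  1  2  2  0  0  1
So g(14) = 1.
The value of a disjunctive sum is the nim-sum of the parts.
Combined value = 7 ⊕ 0 ⊕ 1 = 6.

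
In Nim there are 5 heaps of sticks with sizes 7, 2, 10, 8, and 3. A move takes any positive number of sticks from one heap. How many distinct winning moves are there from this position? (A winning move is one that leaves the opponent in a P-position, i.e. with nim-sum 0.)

1

Compute the nim-sum pairwise:
7 XOR 2 = 5
5 XOR 10 = 15
15 XOR 8 = 7
7 XOR 3 = 4
The overall nim-sum is X = 4. A heap of size p has a winning move iff p XOR X < p (reduce it to p XOR X).
  7: 7 XOR 4 = 3 < 7 — winning move (to 3).
  2: 2 XOR 4 = 6 ≥ 2 — no move.
  10: 10 XOR 4 = 14 ≥ 10 — no move.
  8: 8 XOR 4 = 12 ≥ 8 — no move.
  3: 3 XOR 4 = 7 ≥ 3 — no move.
That gives 1 winning move.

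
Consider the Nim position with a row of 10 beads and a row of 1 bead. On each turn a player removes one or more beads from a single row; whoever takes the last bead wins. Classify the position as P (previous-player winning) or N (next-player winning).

N-position

Compute the nim-sum pairwise:
10 ^ 1 = 11
The nim-sum is 11 ≠ 0, so this is an N-position: the player to move can win.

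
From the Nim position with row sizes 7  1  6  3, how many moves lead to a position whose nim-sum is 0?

3

Compute the nim-sum pairwise:
7 ⊕ 1 = 6
6 ⊕ 6 = 0
0 ⊕ 3 = 3
The overall nim-sum is X = 3. A row of size p has a winning move iff p XOR X < p (reduce it to p XOR X).
  7: 7 XOR 3 = 4 < 7 — winning move (to 4).
  1: 1 XOR 3 = 2 ≥ 1 — no move.
  6: 6 XOR 3 = 5 < 6 — winning move (to 5).
  3: 3 XOR 3 = 0 < 3 — winning move (to 0).
That gives 3 winning moves.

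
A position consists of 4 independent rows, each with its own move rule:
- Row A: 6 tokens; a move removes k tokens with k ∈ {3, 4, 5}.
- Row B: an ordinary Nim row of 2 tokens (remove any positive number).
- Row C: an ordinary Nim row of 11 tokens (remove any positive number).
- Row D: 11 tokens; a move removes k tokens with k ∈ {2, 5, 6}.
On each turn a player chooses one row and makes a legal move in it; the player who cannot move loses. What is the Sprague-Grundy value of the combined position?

For row A, compute g(0), g(1), … with moves {3, 4, 5}:
g(0) = mex{} = 0
g(1) = mex{} = 0
g(2) = mex{} = 0
g(3) = mex{0} = 1
g(4) = mex{0} = 1
g(5) = mex{0} = 1
g(6) = mex{0,1} = 2
So g(6) = 2.
Row B is a plain Nim row of size 2, so its Grundy value is 2.
Row C is a plain Nim row of size 11, so its Grundy value is 11.
Build the Grundy sequence for row D with g(k) = mex{g(k−s) : s ∈ {2, 5, 6}, s ≤ k}:
k:     0  1  2  3  4  5  6  7  8  9 10 11
g(k):  0  0  1  1  0  2  1  3  0  2  1  0
So g(11) = 0.
The value of a disjunctive sum is the nim-sum of the parts.
Combined value = 2 XOR 2 XOR 11 XOR 0 = 11.

11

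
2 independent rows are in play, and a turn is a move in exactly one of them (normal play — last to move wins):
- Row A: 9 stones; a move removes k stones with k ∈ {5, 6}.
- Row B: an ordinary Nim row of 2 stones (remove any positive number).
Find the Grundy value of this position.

3

Build the Grundy sequence for row A with g(k) = mex{g(k−s) : s ∈ {5, 6}, s ≤ k}:
g(0) = mex{} = 0
g(1) = mex{} = 0
g(2) = mex{} = 0
g(3) = mex{} = 0
g(4) = mex{} = 0
g(5) = mex{0} = 1
g(6) = mex{0} = 1
g(7) = mex{0} = 1
g(8) = mex{0} = 1
g(9) = mex{0} = 1
So g(9) = 1.
Row B is a plain Nim row of size 2, so its Grundy value is 2.
The value of a disjunctive sum is the nim-sum of the parts.
Combined value = 1 XOR 2 = 3.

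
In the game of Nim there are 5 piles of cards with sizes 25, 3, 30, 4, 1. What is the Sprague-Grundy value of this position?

1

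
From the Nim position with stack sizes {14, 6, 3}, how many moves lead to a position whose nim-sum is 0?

Compute the nim-sum pairwise:
14 ^ 6 = 8
8 ^ 3 = 11
The overall nim-sum is X = 11. A stack of size p has a winning move iff p XOR X < p (reduce it to p XOR X).
  14: 14 XOR 11 = 5 < 14 — winning move (to 5).
  6: 6 XOR 11 = 13 ≥ 6 — no move.
  3: 3 XOR 11 = 8 ≥ 3 — no move.
That gives 1 winning move.

1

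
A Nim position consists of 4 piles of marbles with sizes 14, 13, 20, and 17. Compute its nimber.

Bitwise XOR of the heap sizes:
  01110  (14)
  01101  (13)
  10100  (20)
  10001  (17)
  -----
  00110  (6)

6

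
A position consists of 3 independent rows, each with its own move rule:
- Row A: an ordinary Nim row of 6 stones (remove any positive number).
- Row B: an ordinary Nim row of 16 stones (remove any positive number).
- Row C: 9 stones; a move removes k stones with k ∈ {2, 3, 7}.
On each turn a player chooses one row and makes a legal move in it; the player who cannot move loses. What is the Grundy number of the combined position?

Row A is a plain Nim row of size 6, so its Grundy value is 6.
Row B is a plain Nim row of size 16, so its Grundy value is 16.
For row C, compute g(0), g(1), … with moves {2, 3, 7}:
g(0) = mex{} = 0
g(1) = mex{} = 0
g(2) = mex{0} = 1
g(3) = mex{0} = 1
g(4) = mex{0,1} = 2
g(5) = mex{1} = 0
g(6) = mex{1,2} = 0
g(7) = mex{0,2} = 1
g(8) = mex{0} = 1
g(9) = mex{0,1} = 2
So g(9) = 2.
By the Sprague-Grundy theorem, the Grundy value of a sum of independent games is the XOR of the component values.
Combined value = 6 XOR 16 XOR 2 = 20.

20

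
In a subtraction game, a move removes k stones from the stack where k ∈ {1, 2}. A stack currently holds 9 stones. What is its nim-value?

0

Grundy values for subtraction set {1, 2}:
k:     0  1  2  3  4  5  6  7  8  9
g(k):  0  1  2  0  1  2  0  1  2  0
So g(9) = 0.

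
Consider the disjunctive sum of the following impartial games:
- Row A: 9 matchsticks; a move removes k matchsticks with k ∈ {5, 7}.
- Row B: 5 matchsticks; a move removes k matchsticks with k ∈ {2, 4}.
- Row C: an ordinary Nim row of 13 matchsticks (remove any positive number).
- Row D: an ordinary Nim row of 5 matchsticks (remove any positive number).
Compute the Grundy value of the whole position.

11

Grundy values for row A (subtraction set {5, 7}):
k:     0  1  2  3  4  5  6  7  8  9
g(k):  0  0  0  0  0  1  1  1  1  1
So g(9) = 1.
Build the Grundy sequence for row B with g(k) = mex{g(k−s) : s ∈ {2, 4}, s ≤ k}:
k:     0  1  2  3  4  5
g(k):  0  0  1  1  2  2
So g(5) = 2.
Row C is a plain Nim row of size 13, so its Grundy value is 13.
Row D is a plain Nim row of size 5, so its Grundy value is 5.
By the Sprague-Grundy theorem, the Grundy value of a sum of independent games is the XOR of the component values.
Combined value = 1 ⊕ 2 ⊕ 13 ⊕ 5 = 11.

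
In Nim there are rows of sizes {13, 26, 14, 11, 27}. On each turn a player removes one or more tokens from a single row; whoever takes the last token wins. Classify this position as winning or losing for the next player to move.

Winning position

Compute the nim-sum pairwise:
13 XOR 26 = 23
23 XOR 14 = 25
25 XOR 11 = 18
18 XOR 27 = 9
The nim-sum is 9 ≠ 0, so this is an N-position: the player to move can win.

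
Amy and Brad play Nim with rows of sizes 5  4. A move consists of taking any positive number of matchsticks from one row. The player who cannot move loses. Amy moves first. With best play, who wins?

Amy wins

Compute the nim-sum pairwise:
5 XOR 4 = 1
The nim-sum is 1 ≠ 0, so this is an N-position: the player to move can win; Amy has a winning move.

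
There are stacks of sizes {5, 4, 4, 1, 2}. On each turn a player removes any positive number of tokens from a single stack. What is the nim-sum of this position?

6

Write each in binary and XOR column by column:
  101  (5)
  100  (4)
  100  (4)
  001  (1)
  010  (2)
  ---
  110  (6)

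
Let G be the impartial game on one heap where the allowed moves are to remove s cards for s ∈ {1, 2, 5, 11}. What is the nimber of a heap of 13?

Compute g(0), g(1), … for moves {1, 2, 5, 11}:
k:     0  1  2  3  4  5  6  7  8  9 10 11 12 13
g(k):  0  1  2  0  1  2  0  1  2  0  1  2  0  1
So g(13) = 1.

1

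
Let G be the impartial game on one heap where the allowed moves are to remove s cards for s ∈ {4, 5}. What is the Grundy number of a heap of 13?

Grundy values for subtraction set {4, 5}:
k:     0  1  2  3  4  5  6  7  8  9 10 11 12 13
g(k):  0  0  0  0  1  1  1  1  2  0  0  0  0  1
So g(13) = 1.

1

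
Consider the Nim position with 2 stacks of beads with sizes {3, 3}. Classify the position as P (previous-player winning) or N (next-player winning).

P-position

In binary:
  11  (3)
  11  (3)
  --
  00  (0)
The nim-sum is 0, so this is a P-position: the player to move is in a losing position under optimal play.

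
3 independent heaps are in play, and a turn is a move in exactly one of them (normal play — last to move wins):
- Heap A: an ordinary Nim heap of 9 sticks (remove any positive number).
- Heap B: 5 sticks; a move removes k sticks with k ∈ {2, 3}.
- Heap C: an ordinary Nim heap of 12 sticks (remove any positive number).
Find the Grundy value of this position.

Heap A is a plain Nim heap of size 9, so its Grundy value is 9.
For heap B, compute g(0), g(1), … with moves {2, 3}:
g(0) = mex{} = 0
g(1) = mex{} = 0
g(2) = mex{0} = 1
g(3) = mex{0} = 1
g(4) = mex{0,1} = 2
g(5) = mex{1} = 0
So g(5) = 0.
Heap C is a plain Nim heap of size 12, so its Grundy value is 12.
By the Sprague-Grundy theorem, the Grundy value of a sum of independent games is the XOR of the component values.
Combined value = 9 ⊕ 0 ⊕ 12 = 5.

5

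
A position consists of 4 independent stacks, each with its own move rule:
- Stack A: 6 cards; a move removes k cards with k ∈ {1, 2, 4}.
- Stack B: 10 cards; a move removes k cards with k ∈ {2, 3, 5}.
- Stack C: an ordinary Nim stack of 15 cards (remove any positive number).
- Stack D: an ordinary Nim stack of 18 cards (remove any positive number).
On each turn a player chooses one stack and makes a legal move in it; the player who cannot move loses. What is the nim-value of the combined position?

For stack A, compute g(0), g(1), … with moves {1, 2, 4}:
g(0) = mex{} = 0
g(1) = mex{0} = 1
g(2) = mex{0,1} = 2
g(3) = mex{1,2} = 0
g(4) = mex{0,2} = 1
g(5) = mex{0,1} = 2
g(6) = mex{1,2} = 0
So g(6) = 0.
For stack B, compute g(0), g(1), … with moves {2, 3, 5}:
g(0) = mex{} = 0
g(1) = mex{} = 0
g(2) = mex{0} = 1
g(3) = mex{0} = 1
g(4) = mex{0,1} = 2
g(5) = mex{0,1} = 2
g(6) = mex{0,1,2} = 3
g(7) = mex{1,2} = 0
g(8) = mex{1,2,3} = 0
g(9) = mex{0,2,3} = 1
g(10) = mex{0,2} = 1
So g(10) = 1.
Stack C is a plain Nim stack of size 15, so its Grundy value is 15.
Stack D is a plain Nim stack of size 18, so its Grundy value is 18.
The value of a disjunctive sum is the nim-sum of the parts.
Combined value = 0 XOR 1 XOR 15 XOR 18 = 28.

28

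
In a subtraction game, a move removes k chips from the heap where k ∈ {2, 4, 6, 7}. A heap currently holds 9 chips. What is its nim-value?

Grundy values for subtraction set {2, 4, 6, 7}:
k:     0  1  2  3  4  5  6  7  8  9
g(k):  0  0  1  1  2  2  3  3  4  0
So g(9) = 0.

0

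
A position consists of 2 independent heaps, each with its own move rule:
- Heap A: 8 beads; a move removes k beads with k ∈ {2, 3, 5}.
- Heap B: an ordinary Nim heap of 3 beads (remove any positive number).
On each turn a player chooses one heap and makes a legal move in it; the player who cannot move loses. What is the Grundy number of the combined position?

3

Build the Grundy sequence for heap A with g(k) = mex{g(k−s) : s ∈ {2, 3, 5}, s ≤ k}:
k:     0  1  2  3  4  5  6  7  8
g(k):  0  0  1  1  2  2  3  0  0
So g(8) = 0.
Heap B is a plain Nim heap of size 3, so its Grundy value is 3.
The value of a disjunctive sum is the nim-sum of the parts.
Combined value = 0 ⊕ 3 = 3.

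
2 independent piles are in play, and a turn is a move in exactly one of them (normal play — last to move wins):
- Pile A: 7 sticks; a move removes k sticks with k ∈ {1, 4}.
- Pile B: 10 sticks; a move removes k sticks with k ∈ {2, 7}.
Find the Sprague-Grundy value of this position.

0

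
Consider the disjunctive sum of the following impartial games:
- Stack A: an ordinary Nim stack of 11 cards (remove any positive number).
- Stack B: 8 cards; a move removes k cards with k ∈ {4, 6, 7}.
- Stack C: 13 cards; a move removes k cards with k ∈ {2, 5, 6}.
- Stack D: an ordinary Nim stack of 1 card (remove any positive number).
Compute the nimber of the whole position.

9

Stack A is a plain Nim stack of size 11, so its Grundy value is 11.
Grundy values for stack B (subtraction set {4, 6, 7}):
k:     0  1  2  3  4  5  6  7  8
g(k):  0  0  0  0  1  1  1  1  2
So g(8) = 2.
Grundy values for stack C (subtraction set {2, 5, 6}):
k:     0  1  2  3  4  5  6  7  8  9 10 11 12 13
g(k):  0  0  1  1  0  2  1  3  0  2  1  0  0  1
So g(13) = 1.
Stack D is a plain Nim stack of size 1, so its Grundy value is 1.
The value of a disjunctive sum is the nim-sum of the parts.
Combined value = 11 ⊕ 2 ⊕ 1 ⊕ 1 = 9.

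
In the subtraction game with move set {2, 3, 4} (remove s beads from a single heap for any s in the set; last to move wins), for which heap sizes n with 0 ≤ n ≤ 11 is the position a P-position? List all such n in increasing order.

0, 1, 6, 7

Build the Grundy sequence with g(k) = mex{g(k−s) : s ∈ {2, 3, 4}, s ≤ k}:
g(0) = mex{} = 0
g(1) = mex{} = 0
g(2) = mex{0} = 1
g(3) = mex{0} = 1
g(4) = mex{0,1} = 2
g(5) = mex{0,1} = 2
g(6) = mex{1,2} = 0
g(7) = mex{1,2} = 0
g(8) = mex{0,2} = 1
g(9) = mex{0,2} = 1
g(10) = mex{0,1} = 2
g(11) = mex{0,1} = 2
The P-positions (g = 0) in 0..11 are 0, 1, 6, 7.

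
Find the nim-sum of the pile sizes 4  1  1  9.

13

In binary:
  0100  (4)
  0001  (1)
  0001  (1)
  1001  (9)
  ----
  1101  (13)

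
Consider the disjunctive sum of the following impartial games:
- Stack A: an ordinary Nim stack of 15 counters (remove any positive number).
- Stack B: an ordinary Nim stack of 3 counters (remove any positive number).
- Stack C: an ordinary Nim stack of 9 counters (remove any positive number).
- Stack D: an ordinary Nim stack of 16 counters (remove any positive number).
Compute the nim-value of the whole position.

21

Stack A is a plain Nim stack of size 15, so its Grundy value is 15.
Stack B is a plain Nim stack of size 3, so its Grundy value is 3.
Stack C is a plain Nim stack of size 9, so its Grundy value is 9.
Stack D is a plain Nim stack of size 16, so its Grundy value is 16.
The value of a disjunctive sum is the nim-sum of the parts.
Combined value = 15 XOR 3 XOR 9 XOR 16 = 21.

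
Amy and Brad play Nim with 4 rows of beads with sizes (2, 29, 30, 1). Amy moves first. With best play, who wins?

Brad wins

Compute the nim-sum pairwise:
2 ^ 29 = 31
31 ^ 30 = 1
1 ^ 1 = 0
The nim-sum is 0, so this is a P-position: the player to move is in a losing position under optimal play; Amy is about to move from it and so loses — Brad wins.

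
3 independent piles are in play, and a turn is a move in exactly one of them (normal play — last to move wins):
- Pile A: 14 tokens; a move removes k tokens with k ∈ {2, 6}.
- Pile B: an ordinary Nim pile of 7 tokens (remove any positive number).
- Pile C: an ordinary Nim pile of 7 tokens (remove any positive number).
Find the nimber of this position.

1

Build the Grundy sequence for pile A with g(k) = mex{g(k−s) : s ∈ {2, 6}, s ≤ k}:
g(0) = mex{} = 0
g(1) = mex{} = 0
g(2) = mex{0} = 1
g(3) = mex{0} = 1
g(4) = mex{1} = 0
g(5) = mex{1} = 0
g(6) = mex{0} = 1
g(7) = mex{0} = 1
g(8) = mex{1} = 0
g(9) = mex{1} = 0
g(10) = mex{0} = 1
g(11) = mex{0} = 1
g(12) = mex{1} = 0
g(13) = mex{1} = 0
g(14) = mex{0} = 1
So g(14) = 1.
Pile B is a plain Nim pile of size 7, so its Grundy value is 7.
Pile C is a plain Nim pile of size 7, so its Grundy value is 7.
The value of a disjunctive sum is the nim-sum of the parts.
Combined value = 1 XOR 7 XOR 7 = 1.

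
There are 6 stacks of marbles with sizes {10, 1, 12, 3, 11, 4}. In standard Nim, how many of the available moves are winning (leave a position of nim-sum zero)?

Compute the nim-sum pairwise:
10 ⊕ 1 = 11
11 ⊕ 12 = 7
7 ⊕ 3 = 4
4 ⊕ 11 = 15
15 ⊕ 4 = 11
The overall nim-sum is X = 11. A stack of size p has a winning move iff p XOR X < p (reduce it to p XOR X).
  10: 10 XOR 11 = 1 < 10 — winning move (to 1).
  1: 1 XOR 11 = 10 ≥ 1 — no move.
  12: 12 XOR 11 = 7 < 12 — winning move (to 7).
  3: 3 XOR 11 = 8 ≥ 3 — no move.
  11: 11 XOR 11 = 0 < 11 — winning move (to 0).
  4: 4 XOR 11 = 15 ≥ 4 — no move.
That gives 3 winning moves.

3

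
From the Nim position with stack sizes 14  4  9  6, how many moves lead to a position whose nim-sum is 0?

Nim-sum: 14 XOR 4 XOR 9 XOR 6 = 5.
The overall nim-sum is X = 5. A stack of size p has a winning move iff p XOR X < p (reduce it to p XOR X).
  14: 14 XOR 5 = 11 < 14 — winning move (to 11).
  4: 4 XOR 5 = 1 < 4 — winning move (to 1).
  9: 9 XOR 5 = 12 ≥ 9 — no move.
  6: 6 XOR 5 = 3 < 6 — winning move (to 3).
That gives 3 winning moves.

3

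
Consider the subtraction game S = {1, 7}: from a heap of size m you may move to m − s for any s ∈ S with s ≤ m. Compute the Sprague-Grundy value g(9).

1

Grundy values for subtraction set {1, 7}:
k:     0  1  2  3  4  5  6  7  8  9
g(k):  0  1  0  1  0  1  0  1  0  1
So g(9) = 1.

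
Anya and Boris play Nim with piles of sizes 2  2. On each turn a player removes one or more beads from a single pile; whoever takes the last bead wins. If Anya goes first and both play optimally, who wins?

Write each in binary and XOR column by column:
  10  (2)
  10  (2)
  --
  00  (0)
The nim-sum is 0, so this is a P-position: the player to move is in a losing position under optimal play; Anya is about to move from it and so loses — Boris wins.

Boris wins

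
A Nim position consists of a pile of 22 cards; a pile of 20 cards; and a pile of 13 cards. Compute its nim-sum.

15

In binary:
  10110  (22)
  10100  (20)
  01101  (13)
  -----
  01111  (15)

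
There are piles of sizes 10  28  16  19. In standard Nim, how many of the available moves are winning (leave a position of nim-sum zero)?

3

Nim-sum: 10 ⊕ 28 ⊕ 16 ⊕ 19 = 21.
The overall nim-sum is X = 21. A pile of size p has a winning move iff p XOR X < p (reduce it to p XOR X).
  10: 10 XOR 21 = 31 ≥ 10 — no move.
  28: 28 XOR 21 = 9 < 28 — winning move (to 9).
  16: 16 XOR 21 = 5 < 16 — winning move (to 5).
  19: 19 XOR 21 = 6 < 19 — winning move (to 6).
That gives 3 winning moves.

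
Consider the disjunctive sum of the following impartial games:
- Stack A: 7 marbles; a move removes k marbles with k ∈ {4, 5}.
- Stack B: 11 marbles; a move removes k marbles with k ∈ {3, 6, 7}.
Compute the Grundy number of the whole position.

1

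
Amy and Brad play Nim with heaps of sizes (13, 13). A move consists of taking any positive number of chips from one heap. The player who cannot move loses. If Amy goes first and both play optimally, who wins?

In binary:
  1101  (13)
  1101  (13)
  ----
  0000  (0)
The nim-sum is 0, so this is a P-position: the player to move is in a losing position under optimal play; Amy is about to move from it and so loses — Brad wins.

Brad wins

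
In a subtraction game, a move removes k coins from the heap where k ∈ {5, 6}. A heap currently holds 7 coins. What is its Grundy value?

1

Build the Grundy sequence with g(k) = mex{g(k−s) : s ∈ {5, 6}, s ≤ k}:
k:     0  1  2  3  4  5  6  7
g(k):  0  0  0  0  0  1  1  1
So g(7) = 1.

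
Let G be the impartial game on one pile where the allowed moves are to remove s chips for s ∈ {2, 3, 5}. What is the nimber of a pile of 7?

Build the Grundy sequence with g(k) = mex{g(k−s) : s ∈ {2, 3, 5}, s ≤ k}:
g(0) = mex{} = 0
g(1) = mex{} = 0
g(2) = mex{0} = 1
g(3) = mex{0} = 1
g(4) = mex{0,1} = 2
g(5) = mex{0,1} = 2
g(6) = mex{0,1,2} = 3
g(7) = mex{1,2} = 0
So g(7) = 0.

0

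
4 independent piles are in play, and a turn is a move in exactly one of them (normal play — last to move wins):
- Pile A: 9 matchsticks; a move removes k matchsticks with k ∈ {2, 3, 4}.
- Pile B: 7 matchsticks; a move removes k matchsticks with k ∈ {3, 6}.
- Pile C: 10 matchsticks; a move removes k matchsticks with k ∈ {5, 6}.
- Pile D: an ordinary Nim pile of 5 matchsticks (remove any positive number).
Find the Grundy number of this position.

4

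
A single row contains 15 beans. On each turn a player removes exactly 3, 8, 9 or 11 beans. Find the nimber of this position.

Build the Grundy sequence with g(k) = mex{g(k−s) : s ∈ {3, 8, 9, 11}, s ≤ k}:
k:     0  1  2  3  4  5  6  7  8  9 10 11 12 13 14 15
g(k):  0  0  0  1  1  1  0  0  2  1  1  3  2  2  2  3
So g(15) = 3.

3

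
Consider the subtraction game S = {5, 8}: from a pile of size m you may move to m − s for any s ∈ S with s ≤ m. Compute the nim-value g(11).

Grundy values for subtraction set {5, 8}:
k:     0  1  2  3  4  5  6  7  8  9 10 11
g(k):  0  0  0  0  0  1  1  1  1  1  2  2
So g(11) = 2.

2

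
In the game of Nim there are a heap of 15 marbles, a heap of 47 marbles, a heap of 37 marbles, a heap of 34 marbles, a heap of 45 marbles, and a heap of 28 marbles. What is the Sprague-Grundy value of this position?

Nim-sum: 15 XOR 47 XOR 37 XOR 34 XOR 45 XOR 28 = 22.

22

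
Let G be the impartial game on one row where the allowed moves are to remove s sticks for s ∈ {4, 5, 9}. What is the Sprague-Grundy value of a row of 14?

0

Build the Grundy sequence with g(k) = mex{g(k−s) : s ∈ {4, 5, 9}, s ≤ k}:
k:     0  1  2  3  4  5  6  7  8  9 10 11 12 13 14
g(k):  0  0  0  0  1  1  1  1  2  2  2  2  3  0  0
So g(14) = 0.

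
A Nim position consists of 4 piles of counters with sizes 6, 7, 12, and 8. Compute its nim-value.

Compute the nim-sum pairwise:
6 XOR 7 = 1
1 XOR 12 = 13
13 XOR 8 = 5

5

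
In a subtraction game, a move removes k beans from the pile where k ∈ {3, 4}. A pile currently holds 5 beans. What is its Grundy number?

1

Compute g(0), g(1), … for moves {3, 4}:
g(0) = mex{} = 0
g(1) = mex{} = 0
g(2) = mex{} = 0
g(3) = mex{0} = 1
g(4) = mex{0} = 1
g(5) = mex{0} = 1
So g(5) = 1.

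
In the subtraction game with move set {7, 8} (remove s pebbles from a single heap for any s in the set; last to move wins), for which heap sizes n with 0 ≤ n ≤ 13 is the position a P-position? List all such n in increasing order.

0, 1, 2, 3, 4, 5, 6

Grundy values for subtraction set {7, 8}:
k:     0  1  2  3  4  5  6  7  8  9 10 11 12 13
g(k):  0  0  0  0  0  0  0  1  1  1  1  1  1  1
The P-positions (g = 0) in 0..13 are 0, 1, 2, 3, 4, 5, 6.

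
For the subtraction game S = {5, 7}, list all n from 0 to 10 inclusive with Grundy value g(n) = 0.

0, 1, 2, 3, 4

Compute g(0), g(1), … for moves {5, 7}:
g(0) = mex{} = 0
g(1) = mex{} = 0
g(2) = mex{} = 0
g(3) = mex{} = 0
g(4) = mex{} = 0
g(5) = mex{0} = 1
g(6) = mex{0} = 1
g(7) = mex{0} = 1
g(8) = mex{0} = 1
g(9) = mex{0} = 1
g(10) = mex{0,1} = 2
The P-positions (g = 0) in 0..10 are 0, 1, 2, 3, 4.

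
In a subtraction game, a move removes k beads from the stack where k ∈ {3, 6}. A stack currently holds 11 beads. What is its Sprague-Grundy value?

Grundy values for subtraction set {3, 6}:
g(0) = mex{} = 0
g(1) = mex{} = 0
g(2) = mex{} = 0
g(3) = mex{0} = 1
g(4) = mex{0} = 1
g(5) = mex{0} = 1
g(6) = mex{0,1} = 2
g(7) = mex{0,1} = 2
g(8) = mex{0,1} = 2
g(9) = mex{1,2} = 0
g(10) = mex{1,2} = 0
g(11) = mex{1,2} = 0
So g(11) = 0.

0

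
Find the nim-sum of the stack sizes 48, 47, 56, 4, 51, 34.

Nim-sum: 48 XOR 47 XOR 56 XOR 4 XOR 51 XOR 34 = 50.

50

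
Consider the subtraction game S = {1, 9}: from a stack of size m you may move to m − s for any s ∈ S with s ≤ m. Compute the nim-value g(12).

0

Grundy values for subtraction set {1, 9}:
g(0) = mex{} = 0
g(1) = mex{0} = 1
g(2) = mex{1} = 0
g(3) = mex{0} = 1
g(4) = mex{1} = 0
g(5) = mex{0} = 1
g(6) = mex{1} = 0
g(7) = mex{0} = 1
g(8) = mex{1} = 0
g(9) = mex{0} = 1
g(10) = mex{1} = 0
g(11) = mex{0} = 1
g(12) = mex{1} = 0
So g(12) = 0.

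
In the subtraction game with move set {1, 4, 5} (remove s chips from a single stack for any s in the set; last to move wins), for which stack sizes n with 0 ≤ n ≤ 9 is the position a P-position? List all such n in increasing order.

0, 2, 8

Grundy values for subtraction set {1, 4, 5}:
k:     0  1  2  3  4  5  6  7  8  9
g(k):  0  1  0  1  2  3  2  3  0  1
The P-positions (g = 0) in 0..9 are 0, 2, 8.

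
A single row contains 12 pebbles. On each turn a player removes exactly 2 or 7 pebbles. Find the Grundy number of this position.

1

Compute g(0), g(1), … for moves {2, 7}:
k:     0  1  2  3  4  5  6  7  8  9 10 11 12
g(k):  0  0  1  1  0  0  1  1  2  0  0  1  1
So g(12) = 1.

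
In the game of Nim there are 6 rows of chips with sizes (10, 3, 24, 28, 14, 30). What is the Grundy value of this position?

29

Nim-sum: 10 ^ 3 ^ 24 ^ 28 ^ 14 ^ 30 = 29.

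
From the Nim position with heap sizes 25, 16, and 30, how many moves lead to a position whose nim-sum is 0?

Compute the nim-sum pairwise:
25 XOR 16 = 9
9 XOR 30 = 23
The overall nim-sum is X = 23. A heap of size p has a winning move iff p XOR X < p (reduce it to p XOR X).
  25: 25 XOR 23 = 14 < 25 — winning move (to 14).
  16: 16 XOR 23 = 7 < 16 — winning move (to 7).
  30: 30 XOR 23 = 9 < 30 — winning move (to 9).
That gives 3 winning moves.

3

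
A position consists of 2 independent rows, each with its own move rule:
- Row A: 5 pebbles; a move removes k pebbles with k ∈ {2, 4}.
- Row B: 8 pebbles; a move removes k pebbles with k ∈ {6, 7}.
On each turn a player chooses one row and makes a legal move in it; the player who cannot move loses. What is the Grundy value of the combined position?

Build the Grundy sequence for row A with g(k) = mex{g(k−s) : s ∈ {2, 4}, s ≤ k}:
k:     0  1  2  3  4  5
g(k):  0  0  1  1  2  2
So g(5) = 2.
Build the Grundy sequence for row B with g(k) = mex{g(k−s) : s ∈ {6, 7}, s ≤ k}:
k:     0  1  2  3  4  5  6  7  8
g(k):  0  0  0  0  0  0  1  1  1
So g(8) = 1.
The value of a disjunctive sum is the nim-sum of the parts.
Combined value = 2 ⊕ 1 = 3.

3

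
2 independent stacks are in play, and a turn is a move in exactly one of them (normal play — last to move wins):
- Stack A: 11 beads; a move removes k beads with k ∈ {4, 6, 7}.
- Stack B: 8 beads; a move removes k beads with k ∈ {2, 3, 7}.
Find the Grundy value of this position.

Grundy values for stack A (subtraction set {4, 6, 7}):
k:     0  1  2  3  4  5  6  7  8  9 10 11
g(k):  0  0  0  0  1  1  1  1  2  2  2  0
So g(11) = 0.
Build the Grundy sequence for stack B with g(k) = mex{g(k−s) : s ∈ {2, 3, 7}, s ≤ k}:
g(0) = mex{} = 0
g(1) = mex{} = 0
g(2) = mex{0} = 1
g(3) = mex{0} = 1
g(4) = mex{0,1} = 2
g(5) = mex{1} = 0
g(6) = mex{1,2} = 0
g(7) = mex{0,2} = 1
g(8) = mex{0} = 1
So g(8) = 1.
By the Sprague-Grundy theorem, the Grundy value of a sum of independent games is the XOR of the component values.
Combined value = 0 XOR 1 = 1.

1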